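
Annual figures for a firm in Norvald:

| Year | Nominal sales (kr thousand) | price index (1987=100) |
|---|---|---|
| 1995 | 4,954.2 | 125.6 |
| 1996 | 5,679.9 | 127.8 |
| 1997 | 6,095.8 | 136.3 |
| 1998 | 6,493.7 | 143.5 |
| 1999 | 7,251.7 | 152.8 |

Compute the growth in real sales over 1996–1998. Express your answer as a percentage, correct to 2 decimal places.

Real sales 1996 = 5679.9/1.278 = 4444.37.
Real sales 1998 = 6493.7/1.435 = 4525.23.
Change = 4525.23/4444.37 − 1 = 0.0182.

1.82%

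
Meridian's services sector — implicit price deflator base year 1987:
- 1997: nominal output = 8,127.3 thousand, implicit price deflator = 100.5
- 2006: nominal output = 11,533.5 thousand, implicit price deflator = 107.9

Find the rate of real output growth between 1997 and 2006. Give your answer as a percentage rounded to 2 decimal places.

32.18%

Real output 1997 = 8127.3 / 1.005 = 8086.87.
Real output 2006 = 11533.5 / 1.079 = 10689.06.
Real growth = 10689.06 / 8086.87 − 1 = 0.3218.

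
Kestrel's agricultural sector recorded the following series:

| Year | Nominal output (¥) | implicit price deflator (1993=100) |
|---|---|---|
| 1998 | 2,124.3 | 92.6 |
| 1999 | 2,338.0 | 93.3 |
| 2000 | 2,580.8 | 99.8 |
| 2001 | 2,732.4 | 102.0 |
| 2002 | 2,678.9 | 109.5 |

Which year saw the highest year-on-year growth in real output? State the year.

1999: real = 2338.0/0.933 = 2505.89; growth vs 1998 (2294.06) = 9.23%.
2000: real = 2580.8/0.998 = 2585.97; growth vs 1999 (2505.89) = 3.20%.
2001: real = 2732.4/1.020 = 2678.82; growth vs 2000 (2585.97) = 3.59%.
2002: real = 2678.9/1.095 = 2446.48; growth vs 2001 (2678.82) = -8.67%.

1999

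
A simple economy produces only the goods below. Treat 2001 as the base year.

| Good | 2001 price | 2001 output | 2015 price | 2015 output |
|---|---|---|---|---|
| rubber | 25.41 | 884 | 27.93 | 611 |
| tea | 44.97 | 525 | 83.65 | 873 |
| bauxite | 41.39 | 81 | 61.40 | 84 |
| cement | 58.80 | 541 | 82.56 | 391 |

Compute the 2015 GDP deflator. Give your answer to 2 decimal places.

156.96

Nominal GDP 2015 = 27.93·611 + 83.65·873 + 61.40·84 + 82.56·391 = 127530.24.
Real GDP 2015 (at 2001 prices) = 25.41·611 + 44.97·873 + 41.39·84 + 58.80·391 = 81251.88.
Deflator = Nominal/Real × 100 = 127530.24/81251.88 × 100 = 156.957.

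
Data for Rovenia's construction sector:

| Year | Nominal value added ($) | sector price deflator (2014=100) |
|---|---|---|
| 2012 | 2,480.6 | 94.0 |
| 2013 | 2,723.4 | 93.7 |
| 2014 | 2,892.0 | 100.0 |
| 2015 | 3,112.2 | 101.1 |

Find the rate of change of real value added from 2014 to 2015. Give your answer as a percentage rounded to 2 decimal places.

6.44%

Real value added 2014 = 2892.0/1.000 = 2892.00.
Real value added 2015 = 3112.2/1.011 = 3078.34.
Change = 3078.34/2892.00 − 1 = 0.0644.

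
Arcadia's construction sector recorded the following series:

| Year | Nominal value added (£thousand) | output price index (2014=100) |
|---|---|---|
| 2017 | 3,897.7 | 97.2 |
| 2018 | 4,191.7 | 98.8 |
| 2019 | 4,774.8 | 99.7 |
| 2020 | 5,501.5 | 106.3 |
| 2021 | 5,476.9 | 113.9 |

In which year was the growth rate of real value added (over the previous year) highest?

2018: real = 4191.7/0.988 = 4242.61; growth vs 2017 (4009.98) = 5.80%.
2019: real = 4774.8/0.997 = 4789.17; growth vs 2018 (4242.61) = 12.88%.
2020: real = 5501.5/1.063 = 5175.45; growth vs 2019 (4789.17) = 8.07%.
2021: real = 5476.9/1.139 = 4808.52; growth vs 2020 (5175.45) = -7.09%.

2019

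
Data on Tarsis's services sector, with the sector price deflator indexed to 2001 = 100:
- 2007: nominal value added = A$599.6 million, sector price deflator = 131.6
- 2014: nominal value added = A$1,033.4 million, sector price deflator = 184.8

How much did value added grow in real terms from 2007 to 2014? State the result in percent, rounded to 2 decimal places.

Deflate each year: 2007 → 599.6/1.316 = 455.62; 2014 → 1033.4/1.848 = 559.20.
So real value added changed by 559.20/455.62 − 1 = 0.2273, i.e. 22.73%.

22.73%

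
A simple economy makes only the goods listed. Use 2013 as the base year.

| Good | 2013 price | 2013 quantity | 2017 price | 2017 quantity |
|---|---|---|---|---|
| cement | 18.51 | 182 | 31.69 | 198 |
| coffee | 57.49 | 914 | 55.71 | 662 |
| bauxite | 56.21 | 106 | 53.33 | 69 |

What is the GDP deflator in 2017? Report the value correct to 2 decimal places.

Nominal GDP 2017 = 31.69·198 + 55.71·662 + 53.33·69 = 46834.41.
Real GDP 2017 (at 2013 prices) = 18.51·198 + 57.49·662 + 56.21·69 = 45601.85.
Deflator = Nominal/Real × 100 = 46834.41/45601.85 × 100 = 102.703.

102.70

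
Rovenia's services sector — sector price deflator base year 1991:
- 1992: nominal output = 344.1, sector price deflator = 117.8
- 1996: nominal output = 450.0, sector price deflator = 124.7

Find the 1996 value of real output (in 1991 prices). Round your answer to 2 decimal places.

Real output = Nominal / (sector price deflator/100) = 450.0 / 1.247 = 360.87.

360.87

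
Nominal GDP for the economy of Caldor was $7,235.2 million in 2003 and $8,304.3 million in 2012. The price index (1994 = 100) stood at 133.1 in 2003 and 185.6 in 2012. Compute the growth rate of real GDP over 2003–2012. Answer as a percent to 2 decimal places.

-17.69%

Deflate each year: 2003 → 7235.2/1.331 = 5435.91; 2012 → 8304.3/1.856 = 4474.30.
So real GDP changed by 4474.30/5435.91 − 1 = -0.1769, i.e. -17.69%.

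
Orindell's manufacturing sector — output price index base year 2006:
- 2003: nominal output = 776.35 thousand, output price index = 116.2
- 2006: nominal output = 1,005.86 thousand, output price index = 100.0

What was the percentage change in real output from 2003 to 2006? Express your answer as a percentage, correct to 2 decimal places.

50.55%

Deflate each year: 2003 → 776.35/1.162 = 668.12; 2006 → 1005.86/1.000 = 1005.86.
So real output changed by 1005.86/668.12 − 1 = 0.5055, i.e. 50.55%.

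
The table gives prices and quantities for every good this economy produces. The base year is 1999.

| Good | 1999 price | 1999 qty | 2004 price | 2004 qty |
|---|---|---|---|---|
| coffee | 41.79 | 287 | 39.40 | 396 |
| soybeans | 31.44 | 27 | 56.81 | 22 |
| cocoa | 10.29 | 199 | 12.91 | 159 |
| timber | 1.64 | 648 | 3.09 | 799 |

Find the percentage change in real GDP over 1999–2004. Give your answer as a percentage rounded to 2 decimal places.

26.54%

Real GDP 1999 = Nominal GDP 1999 = 41.79·287 + 31.44·27 + 10.29·199 + 1.64·648 = 15953.04.
Real GDP 2004 (at 1999 prices) = 41.79·396 + 31.44·22 + 10.29·159 + 1.64·799 = 20186.99.
Real growth = 20186.99/15953.04 − 1 = 0.2654.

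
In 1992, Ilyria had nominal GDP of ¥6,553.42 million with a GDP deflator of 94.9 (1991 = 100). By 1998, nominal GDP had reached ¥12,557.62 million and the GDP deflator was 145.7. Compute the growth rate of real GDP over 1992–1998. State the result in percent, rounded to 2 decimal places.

Real GDP 1992 = 6553.42 / 0.949 = 6905.61.
Real GDP 1998 = 12557.62 / 1.457 = 8618.82.
Real growth = 8618.82 / 6905.61 − 1 = 0.2481.

24.81%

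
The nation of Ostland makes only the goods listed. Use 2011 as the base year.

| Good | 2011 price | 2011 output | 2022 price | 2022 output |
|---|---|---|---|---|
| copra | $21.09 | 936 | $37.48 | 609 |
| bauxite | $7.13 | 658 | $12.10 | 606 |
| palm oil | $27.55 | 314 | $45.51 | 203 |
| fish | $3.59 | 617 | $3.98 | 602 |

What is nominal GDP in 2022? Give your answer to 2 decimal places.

$41792.41

Nominal GDP 2022 = Σ (p_2022 × q_2022) = 37.48·609 + 12.10·606 + 45.51·203 + 3.98·602 = 41792.41.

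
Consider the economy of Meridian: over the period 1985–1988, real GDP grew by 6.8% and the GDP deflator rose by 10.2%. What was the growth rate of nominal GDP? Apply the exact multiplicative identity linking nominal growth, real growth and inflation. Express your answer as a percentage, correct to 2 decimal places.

(1 + g_nom) = (1 + g_real)(1 + π) = 1.0680 × 1.1020 = 1.17694.

17.69%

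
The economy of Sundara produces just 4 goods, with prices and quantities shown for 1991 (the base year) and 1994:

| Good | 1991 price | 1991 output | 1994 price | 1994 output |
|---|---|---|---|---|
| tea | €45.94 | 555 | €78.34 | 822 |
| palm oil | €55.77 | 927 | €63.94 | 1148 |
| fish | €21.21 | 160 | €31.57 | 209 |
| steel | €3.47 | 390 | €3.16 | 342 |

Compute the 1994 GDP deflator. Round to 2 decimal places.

135.45

Nominal GDP 1994 = 78.34·822 + 63.94·1148 + 31.57·209 + 3.16·342 = 145477.45.
Real GDP 1994 (at 1991 prices) = 45.94·822 + 55.77·1148 + 21.21·209 + 3.47·342 = 107406.27.
Deflator = Nominal/Real × 100 = 145477.45/107406.27 × 100 = 135.446.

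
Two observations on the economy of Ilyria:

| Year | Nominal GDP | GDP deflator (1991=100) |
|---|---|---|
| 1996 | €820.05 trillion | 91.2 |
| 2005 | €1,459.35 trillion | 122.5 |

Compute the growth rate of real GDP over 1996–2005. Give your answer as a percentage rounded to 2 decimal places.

Real GDP 1996 = 820.05 / 0.912 = 899.18.
Real GDP 2005 = 1459.35 / 1.225 = 1191.31.
Real growth = 1191.31 / 899.18 − 1 = 0.3249.

32.49%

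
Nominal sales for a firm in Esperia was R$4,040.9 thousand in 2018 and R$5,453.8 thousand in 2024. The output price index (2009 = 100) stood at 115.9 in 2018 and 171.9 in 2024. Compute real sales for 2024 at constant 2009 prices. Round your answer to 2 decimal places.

R$3,172.66 thousand

Real sales = Nominal / (output price index/100) = 5453.8 / 1.719 = 3172.66.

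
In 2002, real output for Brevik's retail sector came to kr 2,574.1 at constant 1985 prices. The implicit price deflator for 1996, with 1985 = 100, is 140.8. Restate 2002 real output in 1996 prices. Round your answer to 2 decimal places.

Real output in 1996 prices = Real output in 1985 prices × (P_1996/P_1985) = 2574.1 × 1.408 = 3624.33.

kr 3,624.33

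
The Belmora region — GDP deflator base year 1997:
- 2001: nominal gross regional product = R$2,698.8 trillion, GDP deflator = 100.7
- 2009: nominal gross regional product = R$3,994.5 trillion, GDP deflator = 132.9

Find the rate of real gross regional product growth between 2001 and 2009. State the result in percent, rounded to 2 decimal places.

12.15%

Deflate each year: 2001 → 2698.8/1.007 = 2680.04; 2009 → 3994.5/1.329 = 3005.64.
So real gross regional product changed by 3005.64/2680.04 − 1 = 0.1215, i.e. 12.15%.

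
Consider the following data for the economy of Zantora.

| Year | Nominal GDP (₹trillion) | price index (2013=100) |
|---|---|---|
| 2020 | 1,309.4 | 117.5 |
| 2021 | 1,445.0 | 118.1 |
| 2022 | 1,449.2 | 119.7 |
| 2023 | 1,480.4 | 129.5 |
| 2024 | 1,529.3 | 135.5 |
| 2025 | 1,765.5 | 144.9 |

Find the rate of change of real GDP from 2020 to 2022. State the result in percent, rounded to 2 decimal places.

Real GDP 2020 = 1309.4/1.175 = 1114.38.
Real GDP 2022 = 1449.2/1.197 = 1210.69.
Change = 1210.69/1114.38 − 1 = 0.0864.

8.64%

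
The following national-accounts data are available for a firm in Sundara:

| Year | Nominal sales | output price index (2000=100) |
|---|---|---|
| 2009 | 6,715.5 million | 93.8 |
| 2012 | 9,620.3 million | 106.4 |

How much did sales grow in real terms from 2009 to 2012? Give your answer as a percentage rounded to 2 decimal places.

26.29%

Real sales 2009 = 6715.5 / 0.938 = 7159.38.
Real sales 2012 = 9620.3 / 1.064 = 9041.64.
Real growth = 9041.64 / 7159.38 − 1 = 0.2629.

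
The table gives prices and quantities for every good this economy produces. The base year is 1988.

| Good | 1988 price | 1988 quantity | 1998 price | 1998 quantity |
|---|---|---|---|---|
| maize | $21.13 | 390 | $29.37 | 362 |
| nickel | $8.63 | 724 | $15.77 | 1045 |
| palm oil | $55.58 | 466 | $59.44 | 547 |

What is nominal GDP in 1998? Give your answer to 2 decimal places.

Nominal GDP 1998 = Σ (p_1998 × q_1998) = 29.37·362 + 15.77·1045 + 59.44·547 = 59625.27.

$59625.27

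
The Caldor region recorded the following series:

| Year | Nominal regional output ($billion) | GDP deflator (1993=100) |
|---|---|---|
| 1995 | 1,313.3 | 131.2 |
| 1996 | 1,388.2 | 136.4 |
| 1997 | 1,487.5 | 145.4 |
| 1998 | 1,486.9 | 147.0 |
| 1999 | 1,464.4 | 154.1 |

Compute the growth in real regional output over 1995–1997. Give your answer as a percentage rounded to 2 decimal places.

Real regional output 1995 = 1313.3/1.312 = 1000.99.
Real regional output 1997 = 1487.5/1.454 = 1023.04.
Change = 1023.04/1000.99 − 1 = 0.0220.

2.20%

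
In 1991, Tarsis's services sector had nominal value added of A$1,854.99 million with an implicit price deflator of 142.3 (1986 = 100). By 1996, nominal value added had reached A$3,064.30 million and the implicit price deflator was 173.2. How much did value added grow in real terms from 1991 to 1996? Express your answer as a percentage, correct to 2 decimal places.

35.72%

Deflate each year: 1991 → 1854.99/1.423 = 1303.58; 1996 → 3064.30/1.732 = 1769.23.
So real value added changed by 1769.23/1303.58 − 1 = 0.3572, i.e. 35.72%.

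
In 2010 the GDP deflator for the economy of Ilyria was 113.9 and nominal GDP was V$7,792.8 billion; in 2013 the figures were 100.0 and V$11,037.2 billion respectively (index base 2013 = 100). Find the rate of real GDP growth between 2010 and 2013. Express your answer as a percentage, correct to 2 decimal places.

61.32%

Deflate each year: 2010 → 7792.8/1.139 = 6841.79; 2013 → 11037.2/1.000 = 11037.20.
So real GDP changed by 11037.20/6841.79 − 1 = 0.6132, i.e. 61.32%.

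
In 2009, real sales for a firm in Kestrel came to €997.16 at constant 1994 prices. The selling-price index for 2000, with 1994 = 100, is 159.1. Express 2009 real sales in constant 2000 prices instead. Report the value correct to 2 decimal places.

Real sales in 2000 prices = Real sales in 1994 prices × (P_2000/P_1994) = 997.16 × 1.591 = 1586.48.

€1,586.48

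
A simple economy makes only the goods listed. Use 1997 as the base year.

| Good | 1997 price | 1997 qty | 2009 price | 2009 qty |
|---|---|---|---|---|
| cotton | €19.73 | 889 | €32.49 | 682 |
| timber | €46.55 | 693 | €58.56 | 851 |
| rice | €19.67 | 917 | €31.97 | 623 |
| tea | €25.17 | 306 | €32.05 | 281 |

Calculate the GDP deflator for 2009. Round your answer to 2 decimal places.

Nominal GDP 2009 = 32.49·682 + 58.56·851 + 31.97·623 + 32.05·281 = 100916.10.
Real GDP 2009 (at 1997 prices) = 19.73·682 + 46.55·851 + 19.67·623 + 25.17·281 = 72397.09.
Deflator = Nominal/Real × 100 = 100916.10/72397.09 × 100 = 139.392.

139.39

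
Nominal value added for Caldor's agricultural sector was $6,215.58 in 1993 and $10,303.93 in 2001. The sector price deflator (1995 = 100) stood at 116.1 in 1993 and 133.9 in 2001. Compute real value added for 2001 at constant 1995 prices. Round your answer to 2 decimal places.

Real value added = Nominal / (sector price deflator/100) = 10303.93 / 1.339 = 7695.24.

$7,695.24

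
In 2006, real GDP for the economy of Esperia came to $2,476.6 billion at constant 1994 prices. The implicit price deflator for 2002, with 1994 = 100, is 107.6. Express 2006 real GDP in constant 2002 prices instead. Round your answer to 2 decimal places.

Real GDP in 2002 prices = Real GDP in 1994 prices × (P_2002/P_1994) = 2476.6 × 1.076 = 2664.82.

$2,664.82 billion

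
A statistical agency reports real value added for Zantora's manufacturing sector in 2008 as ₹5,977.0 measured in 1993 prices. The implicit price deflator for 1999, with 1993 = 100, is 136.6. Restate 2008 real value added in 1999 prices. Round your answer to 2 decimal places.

Real value added in 1999 prices = Real value added in 1993 prices × (P_1999/P_1993) = 5977.0 × 1.366 = 8164.58.

₹8,164.58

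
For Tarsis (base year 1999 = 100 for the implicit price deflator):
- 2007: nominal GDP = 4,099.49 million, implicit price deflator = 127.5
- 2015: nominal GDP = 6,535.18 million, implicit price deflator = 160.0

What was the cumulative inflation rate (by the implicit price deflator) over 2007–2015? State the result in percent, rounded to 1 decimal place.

Price-level change = 160.0 / 127.5 − 1 = 0.2549.

25.5%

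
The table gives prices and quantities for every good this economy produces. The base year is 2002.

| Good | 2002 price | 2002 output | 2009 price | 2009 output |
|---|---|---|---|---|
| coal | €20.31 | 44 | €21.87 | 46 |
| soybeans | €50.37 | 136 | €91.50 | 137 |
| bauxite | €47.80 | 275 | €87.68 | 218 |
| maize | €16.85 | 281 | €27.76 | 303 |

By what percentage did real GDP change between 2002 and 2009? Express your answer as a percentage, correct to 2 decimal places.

-8.83%

Real GDP 2002 = Nominal GDP 2002 = 20.31·44 + 50.37·136 + 47.80·275 + 16.85·281 = 25623.81.
Real GDP 2009 (at 2002 prices) = 20.31·46 + 50.37·137 + 47.80·218 + 16.85·303 = 23360.90.
Real growth = 23360.90/25623.81 − 1 = -0.0883.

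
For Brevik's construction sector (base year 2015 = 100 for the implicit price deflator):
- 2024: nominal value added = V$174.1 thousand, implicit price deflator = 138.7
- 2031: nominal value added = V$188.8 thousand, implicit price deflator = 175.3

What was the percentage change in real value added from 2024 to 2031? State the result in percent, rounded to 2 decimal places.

-14.20%

Deflate each year: 2024 → 174.1/1.387 = 125.52; 2031 → 188.8/1.753 = 107.70.
So real value added changed by 107.70/125.52 − 1 = -0.1420, i.e. -14.20%.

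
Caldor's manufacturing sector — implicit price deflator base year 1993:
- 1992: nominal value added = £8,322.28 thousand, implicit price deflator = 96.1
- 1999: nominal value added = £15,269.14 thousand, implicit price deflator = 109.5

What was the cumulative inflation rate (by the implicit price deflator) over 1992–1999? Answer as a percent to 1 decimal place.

Price-level change = 109.5 / 96.1 − 1 = 0.1394.

13.9%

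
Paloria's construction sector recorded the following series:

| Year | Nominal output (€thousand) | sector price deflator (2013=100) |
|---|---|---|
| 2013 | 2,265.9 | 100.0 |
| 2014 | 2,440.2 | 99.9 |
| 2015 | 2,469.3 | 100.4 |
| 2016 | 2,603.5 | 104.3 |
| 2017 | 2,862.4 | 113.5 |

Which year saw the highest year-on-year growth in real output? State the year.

2014

2014: real = 2440.2/0.999 = 2442.64; growth vs 2013 (2265.90) = 7.80%.
2015: real = 2469.3/1.004 = 2459.46; growth vs 2014 (2442.64) = 0.69%.
2016: real = 2603.5/1.043 = 2496.16; growth vs 2015 (2459.46) = 1.49%.
2017: real = 2862.4/1.135 = 2521.94; growth vs 2016 (2496.16) = 1.03%.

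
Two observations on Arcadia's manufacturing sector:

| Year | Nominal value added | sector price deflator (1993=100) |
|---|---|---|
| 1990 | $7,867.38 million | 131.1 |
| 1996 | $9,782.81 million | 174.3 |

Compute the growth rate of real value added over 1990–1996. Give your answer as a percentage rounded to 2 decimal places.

Deflate each year: 1990 → 7867.38/1.311 = 6001.05; 1996 → 9782.81/1.743 = 5612.63.
So real value added changed by 5612.63/6001.05 − 1 = -0.0647, i.e. -6.47%.

-6.47%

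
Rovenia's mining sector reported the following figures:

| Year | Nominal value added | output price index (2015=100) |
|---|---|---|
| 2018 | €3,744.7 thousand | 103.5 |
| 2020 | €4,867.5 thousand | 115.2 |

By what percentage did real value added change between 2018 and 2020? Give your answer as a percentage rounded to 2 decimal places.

Deflate each year: 2018 → 3744.7/1.035 = 3618.07; 2020 → 4867.5/1.152 = 4225.26.
So real value added changed by 4225.26/3618.07 − 1 = 0.1678, i.e. 16.78%.

16.78%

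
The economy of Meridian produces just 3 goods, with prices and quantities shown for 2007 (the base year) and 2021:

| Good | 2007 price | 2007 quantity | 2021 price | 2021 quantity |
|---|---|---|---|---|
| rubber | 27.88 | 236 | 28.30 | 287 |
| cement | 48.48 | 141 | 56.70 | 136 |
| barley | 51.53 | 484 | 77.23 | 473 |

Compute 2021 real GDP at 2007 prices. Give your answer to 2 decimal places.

38968.53

Real GDP 2021 = Σ (p_2007 × q_2021) = 27.88·287 + 48.48·136 + 51.53·473 = 38968.53.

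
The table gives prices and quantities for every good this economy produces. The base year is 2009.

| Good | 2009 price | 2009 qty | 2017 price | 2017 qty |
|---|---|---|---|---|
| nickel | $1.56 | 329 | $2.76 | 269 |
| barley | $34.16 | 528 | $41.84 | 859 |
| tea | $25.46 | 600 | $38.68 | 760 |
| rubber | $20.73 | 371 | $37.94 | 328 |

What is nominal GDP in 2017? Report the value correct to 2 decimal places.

$78524.12

Nominal GDP 2017 = Σ (p_2017 × q_2017) = 2.76·269 + 41.84·859 + 38.68·760 + 37.94·328 = 78524.12.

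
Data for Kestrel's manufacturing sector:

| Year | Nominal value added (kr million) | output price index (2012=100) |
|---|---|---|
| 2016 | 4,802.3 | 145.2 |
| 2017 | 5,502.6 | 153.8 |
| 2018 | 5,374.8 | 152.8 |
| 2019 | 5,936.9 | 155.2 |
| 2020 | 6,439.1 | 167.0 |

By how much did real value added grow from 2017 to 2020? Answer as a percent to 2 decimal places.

7.77%

Real value added 2017 = 5502.6/1.538 = 3577.76.
Real value added 2020 = 6439.1/1.670 = 3855.75.
Change = 3855.75/3577.76 − 1 = 0.0777.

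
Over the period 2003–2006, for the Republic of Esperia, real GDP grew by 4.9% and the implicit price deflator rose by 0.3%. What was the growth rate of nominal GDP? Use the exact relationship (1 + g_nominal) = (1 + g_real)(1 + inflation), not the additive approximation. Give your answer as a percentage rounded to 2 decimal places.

5.21%

(1 + g_nom) = (1 + g_real)(1 + π) = 1.0490 × 1.0030 = 1.05215.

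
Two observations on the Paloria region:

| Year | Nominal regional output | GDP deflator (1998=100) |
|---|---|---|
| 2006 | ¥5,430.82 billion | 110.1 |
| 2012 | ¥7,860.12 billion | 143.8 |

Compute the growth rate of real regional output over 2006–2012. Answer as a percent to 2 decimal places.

10.81%

Deflate each year: 2006 → 5430.82/1.101 = 4932.62; 2012 → 7860.12/1.438 = 5466.01.
So real regional output changed by 5466.01/4932.62 − 1 = 0.1081, i.e. 10.81%.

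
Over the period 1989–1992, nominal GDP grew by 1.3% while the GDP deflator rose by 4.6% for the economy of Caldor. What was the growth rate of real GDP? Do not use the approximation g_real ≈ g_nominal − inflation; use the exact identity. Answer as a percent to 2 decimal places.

-3.15%

(1 + g_nom) = (1 + g_real)(1 + π), so g_real = 1.0130 / 1.0460 − 1 = -0.03155.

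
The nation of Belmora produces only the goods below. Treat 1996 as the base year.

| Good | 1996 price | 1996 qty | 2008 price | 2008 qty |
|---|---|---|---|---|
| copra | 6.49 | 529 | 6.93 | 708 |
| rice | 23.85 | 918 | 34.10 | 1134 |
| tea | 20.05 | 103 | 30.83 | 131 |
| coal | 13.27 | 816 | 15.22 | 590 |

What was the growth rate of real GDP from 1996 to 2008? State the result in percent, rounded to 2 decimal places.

Real GDP 1996 = Nominal GDP 1996 = 6.49·529 + 23.85·918 + 20.05·103 + 13.27·816 = 38220.98.
Real GDP 2008 (at 1996 prices) = 6.49·708 + 23.85·1134 + 20.05·131 + 13.27·590 = 42096.67.
Real growth = 42096.67/38220.98 − 1 = 0.1014.

10.14%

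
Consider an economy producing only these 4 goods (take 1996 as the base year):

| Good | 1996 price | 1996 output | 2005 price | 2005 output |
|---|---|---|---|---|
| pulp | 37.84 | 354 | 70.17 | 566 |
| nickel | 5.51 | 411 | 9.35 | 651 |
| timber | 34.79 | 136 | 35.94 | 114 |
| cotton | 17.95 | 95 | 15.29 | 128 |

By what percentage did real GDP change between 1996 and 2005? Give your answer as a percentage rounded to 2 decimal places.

Real GDP 1996 = Nominal GDP 1996 = 37.84·354 + 5.51·411 + 34.79·136 + 17.95·95 = 22096.66.
Real GDP 2005 (at 1996 prices) = 37.84·566 + 5.51·651 + 34.79·114 + 17.95·128 = 31268.11.
Real growth = 31268.11/22096.66 − 1 = 0.4151.

41.51%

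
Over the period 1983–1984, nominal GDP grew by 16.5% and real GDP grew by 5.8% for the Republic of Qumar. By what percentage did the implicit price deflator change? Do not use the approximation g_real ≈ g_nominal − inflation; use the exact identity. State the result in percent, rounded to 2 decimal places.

(1 + g_nom) = (1 + g_real)(1 + π), so π = 1.1650 / 1.0580 − 1 = 0.10113.

10.11%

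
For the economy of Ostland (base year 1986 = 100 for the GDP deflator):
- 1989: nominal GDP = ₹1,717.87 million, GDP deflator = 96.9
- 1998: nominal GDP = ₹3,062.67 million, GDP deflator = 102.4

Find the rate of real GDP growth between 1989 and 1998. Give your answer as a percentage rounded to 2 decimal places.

Deflate each year: 1989 → 1717.87/0.969 = 1772.83; 1998 → 3062.67/1.024 = 2990.89.
So real GDP changed by 2990.89/1772.83 − 1 = 0.6871, i.e. 68.71%.

68.71%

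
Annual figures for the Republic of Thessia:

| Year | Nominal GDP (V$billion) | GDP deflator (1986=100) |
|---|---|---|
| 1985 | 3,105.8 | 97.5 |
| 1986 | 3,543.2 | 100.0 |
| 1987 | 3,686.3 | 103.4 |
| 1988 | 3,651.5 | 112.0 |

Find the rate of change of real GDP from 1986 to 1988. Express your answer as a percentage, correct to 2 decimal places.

Real GDP 1986 = 3543.2/1.000 = 3543.20.
Real GDP 1988 = 3651.5/1.120 = 3260.27.
Change = 3260.27/3543.20 − 1 = -0.0799.

-7.99%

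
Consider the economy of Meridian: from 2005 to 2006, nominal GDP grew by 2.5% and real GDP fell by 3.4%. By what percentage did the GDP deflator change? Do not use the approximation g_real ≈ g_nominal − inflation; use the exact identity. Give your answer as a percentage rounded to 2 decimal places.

6.11%

(1 + g_nom) = (1 + g_real)(1 + π), so π = 1.0250 / 0.9660 − 1 = 0.06108.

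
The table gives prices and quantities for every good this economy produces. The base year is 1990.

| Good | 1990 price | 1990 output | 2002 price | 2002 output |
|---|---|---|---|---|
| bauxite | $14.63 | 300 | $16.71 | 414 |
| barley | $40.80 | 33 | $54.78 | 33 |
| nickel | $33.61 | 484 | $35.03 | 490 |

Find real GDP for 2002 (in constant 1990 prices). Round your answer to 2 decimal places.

Real GDP 2002 = Σ (p_1990 × q_2002) = 14.63·414 + 40.80·33 + 33.61·490 = 23872.12.

$23872.12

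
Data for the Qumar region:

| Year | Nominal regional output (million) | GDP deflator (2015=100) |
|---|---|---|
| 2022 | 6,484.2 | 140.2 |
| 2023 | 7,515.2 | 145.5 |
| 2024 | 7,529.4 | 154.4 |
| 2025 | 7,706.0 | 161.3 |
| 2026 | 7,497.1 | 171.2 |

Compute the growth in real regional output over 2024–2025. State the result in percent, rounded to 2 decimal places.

Real regional output 2024 = 7529.4/1.544 = 4876.55.
Real regional output 2025 = 7706.0/1.613 = 4777.43.
Change = 4777.43/4876.55 − 1 = -0.0203.

-2.03%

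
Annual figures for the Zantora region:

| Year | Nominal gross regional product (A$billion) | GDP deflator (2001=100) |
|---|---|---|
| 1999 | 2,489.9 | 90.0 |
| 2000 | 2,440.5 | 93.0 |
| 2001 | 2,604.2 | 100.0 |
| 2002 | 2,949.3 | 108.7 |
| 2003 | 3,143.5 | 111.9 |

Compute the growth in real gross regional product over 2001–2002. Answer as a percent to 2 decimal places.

Real gross regional product 2001 = 2604.2/1.000 = 2604.20.
Real gross regional product 2002 = 2949.3/1.087 = 2713.25.
Change = 2713.25/2604.20 − 1 = 0.0419.

4.19%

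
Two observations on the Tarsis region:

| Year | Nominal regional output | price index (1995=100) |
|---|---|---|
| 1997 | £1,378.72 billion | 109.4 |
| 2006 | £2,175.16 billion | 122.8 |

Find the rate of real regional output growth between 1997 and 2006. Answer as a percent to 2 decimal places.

Real regional output 1997 = 1378.72 / 1.094 = 1260.26.
Real regional output 2006 = 2175.16 / 1.228 = 1771.30.
Real growth = 1771.30 / 1260.26 − 1 = 0.4055.

40.55%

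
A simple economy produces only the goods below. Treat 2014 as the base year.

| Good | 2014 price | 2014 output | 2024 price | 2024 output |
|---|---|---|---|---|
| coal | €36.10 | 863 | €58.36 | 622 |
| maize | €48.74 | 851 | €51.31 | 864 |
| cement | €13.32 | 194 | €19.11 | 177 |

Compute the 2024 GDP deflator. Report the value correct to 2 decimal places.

125.54

Nominal GDP 2024 = 58.36·622 + 51.31·864 + 19.11·177 = 84014.23.
Real GDP 2024 (at 2014 prices) = 36.10·622 + 48.74·864 + 13.32·177 = 66923.20.
Deflator = Nominal/Real × 100 = 84014.23/66923.20 × 100 = 125.538.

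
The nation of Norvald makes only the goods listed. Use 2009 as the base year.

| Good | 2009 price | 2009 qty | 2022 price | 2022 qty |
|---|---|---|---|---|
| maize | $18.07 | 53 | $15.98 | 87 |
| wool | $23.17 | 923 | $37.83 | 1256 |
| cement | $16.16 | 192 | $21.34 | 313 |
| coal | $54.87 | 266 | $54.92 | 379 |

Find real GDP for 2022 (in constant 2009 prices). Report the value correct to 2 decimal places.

$56527.42

Real GDP 2022 = Σ (p_2009 × q_2022) = 18.07·87 + 23.17·1256 + 16.16·313 + 54.87·379 = 56527.42.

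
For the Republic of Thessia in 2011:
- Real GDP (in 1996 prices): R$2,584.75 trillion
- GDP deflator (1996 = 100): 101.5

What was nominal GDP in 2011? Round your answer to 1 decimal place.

Nominal GDP = Real × (GDP deflator/100) = 2584.75 × 1.015 = 2623.52.

R$2,623.5 trillion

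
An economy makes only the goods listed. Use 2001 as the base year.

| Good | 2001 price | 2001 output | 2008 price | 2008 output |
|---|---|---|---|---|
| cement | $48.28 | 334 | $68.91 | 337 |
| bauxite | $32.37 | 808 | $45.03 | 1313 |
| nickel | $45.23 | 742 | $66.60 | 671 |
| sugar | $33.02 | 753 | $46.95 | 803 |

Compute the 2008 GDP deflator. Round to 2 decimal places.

Nominal GDP 2008 = 68.91·337 + 45.03·1313 + 66.60·671 + 46.95·803 = 164736.51.
Real GDP 2008 (at 2001 prices) = 48.28·337 + 32.37·1313 + 45.23·671 + 33.02·803 = 115636.56.
Deflator = Nominal/Real × 100 = 164736.51/115636.56 × 100 = 142.461.

142.46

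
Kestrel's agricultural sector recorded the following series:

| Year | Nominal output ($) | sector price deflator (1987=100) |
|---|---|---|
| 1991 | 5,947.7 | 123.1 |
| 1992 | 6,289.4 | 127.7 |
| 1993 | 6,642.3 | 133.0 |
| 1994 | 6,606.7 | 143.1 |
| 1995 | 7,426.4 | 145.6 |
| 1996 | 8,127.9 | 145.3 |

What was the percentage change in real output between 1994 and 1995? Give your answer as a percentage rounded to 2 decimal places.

Real output 1994 = 6606.7/1.431 = 4616.84.
Real output 1995 = 7426.4/1.456 = 5100.55.
Change = 5100.55/4616.84 − 1 = 0.1048.

10.48%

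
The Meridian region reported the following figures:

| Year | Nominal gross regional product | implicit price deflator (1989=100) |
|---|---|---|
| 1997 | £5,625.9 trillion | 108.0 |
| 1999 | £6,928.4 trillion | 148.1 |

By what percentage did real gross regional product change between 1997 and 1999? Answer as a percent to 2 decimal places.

Real gross regional product 1997 = 5625.9 / 1.080 = 5209.17.
Real gross regional product 1999 = 6928.4 / 1.481 = 4678.19.
Real growth = 4678.19 / 5209.17 − 1 = -0.1019.

-10.19%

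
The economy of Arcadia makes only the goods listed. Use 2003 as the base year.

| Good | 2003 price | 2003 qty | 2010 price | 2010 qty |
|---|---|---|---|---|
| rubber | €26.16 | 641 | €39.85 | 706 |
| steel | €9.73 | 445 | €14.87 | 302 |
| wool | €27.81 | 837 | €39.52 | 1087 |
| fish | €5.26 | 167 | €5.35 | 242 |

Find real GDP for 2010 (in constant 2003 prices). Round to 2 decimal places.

€52909.81

Real GDP 2010 = Σ (p_2003 × q_2010) = 26.16·706 + 9.73·302 + 27.81·1087 + 5.26·242 = 52909.81.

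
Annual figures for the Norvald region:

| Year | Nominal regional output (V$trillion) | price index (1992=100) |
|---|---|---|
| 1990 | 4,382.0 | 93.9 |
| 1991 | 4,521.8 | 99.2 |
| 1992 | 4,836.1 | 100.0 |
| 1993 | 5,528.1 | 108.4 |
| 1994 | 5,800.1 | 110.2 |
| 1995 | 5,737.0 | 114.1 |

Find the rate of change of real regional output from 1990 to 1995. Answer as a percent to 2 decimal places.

Real regional output 1990 = 4382.0/0.939 = 4666.67.
Real regional output 1995 = 5737.0/1.141 = 5028.05.
Change = 5028.05/4666.67 − 1 = 0.0774.

7.74%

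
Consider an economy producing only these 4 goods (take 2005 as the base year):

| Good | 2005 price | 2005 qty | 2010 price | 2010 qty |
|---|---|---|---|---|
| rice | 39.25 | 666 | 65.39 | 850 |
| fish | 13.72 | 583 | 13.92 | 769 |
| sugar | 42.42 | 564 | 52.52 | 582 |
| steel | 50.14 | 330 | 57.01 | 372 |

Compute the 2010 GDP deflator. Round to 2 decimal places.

Nominal GDP 2010 = 65.39·850 + 13.92·769 + 52.52·582 + 57.01·372 = 118060.34.
Real GDP 2010 (at 2005 prices) = 39.25·850 + 13.72·769 + 42.42·582 + 50.14·372 = 87253.70.
Deflator = Nominal/Real × 100 = 118060.34/87253.70 × 100 = 135.307.

135.31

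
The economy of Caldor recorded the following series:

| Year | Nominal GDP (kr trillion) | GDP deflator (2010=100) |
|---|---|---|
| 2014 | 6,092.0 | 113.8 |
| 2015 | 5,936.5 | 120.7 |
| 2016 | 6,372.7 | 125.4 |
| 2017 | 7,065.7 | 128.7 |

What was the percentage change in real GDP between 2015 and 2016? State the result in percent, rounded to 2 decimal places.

3.32%

Real GDP 2015 = 5936.5/1.207 = 4918.39.
Real GDP 2016 = 6372.7/1.254 = 5081.90.
Change = 5081.90/4918.39 − 1 = 0.0332.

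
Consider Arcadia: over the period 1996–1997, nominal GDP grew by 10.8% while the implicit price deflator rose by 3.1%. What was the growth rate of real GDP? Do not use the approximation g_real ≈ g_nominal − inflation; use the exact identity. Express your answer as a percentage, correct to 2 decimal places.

7.47%

(1 + g_nom) = (1 + g_real)(1 + π), so g_real = 1.1080 / 1.0310 − 1 = 0.07468.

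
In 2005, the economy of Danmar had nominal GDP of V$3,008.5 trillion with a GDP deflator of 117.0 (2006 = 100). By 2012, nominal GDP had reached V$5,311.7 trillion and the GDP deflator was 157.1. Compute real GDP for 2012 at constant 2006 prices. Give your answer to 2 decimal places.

V$3,381.09 trillion

Real GDP = Nominal / (GDP deflator/100) = 5311.7 / 1.571 = 3381.09.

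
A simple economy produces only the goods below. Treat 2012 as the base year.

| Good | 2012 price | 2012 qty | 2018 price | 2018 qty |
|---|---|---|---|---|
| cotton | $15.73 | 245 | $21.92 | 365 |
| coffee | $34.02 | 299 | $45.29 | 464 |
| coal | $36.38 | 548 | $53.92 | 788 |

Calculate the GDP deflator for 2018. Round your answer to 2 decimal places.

Nominal GDP 2018 = 21.92·365 + 45.29·464 + 53.92·788 = 71504.32.
Real GDP 2018 (at 2012 prices) = 15.73·365 + 34.02·464 + 36.38·788 = 50194.17.
Deflator = Nominal/Real × 100 = 71504.32/50194.17 × 100 = 142.455.

142.46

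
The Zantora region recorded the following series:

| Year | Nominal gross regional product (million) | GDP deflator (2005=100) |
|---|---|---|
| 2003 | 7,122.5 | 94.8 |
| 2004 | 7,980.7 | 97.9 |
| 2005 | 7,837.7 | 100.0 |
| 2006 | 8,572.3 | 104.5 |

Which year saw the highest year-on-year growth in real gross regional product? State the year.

2004

2004: real = 7980.7/0.979 = 8151.89; growth vs 2003 (7513.19) = 8.50%.
2005: real = 7837.7/1.000 = 7837.70; growth vs 2004 (8151.89) = -3.85%.
2006: real = 8572.3/1.045 = 8203.16; growth vs 2005 (7837.70) = 4.66%.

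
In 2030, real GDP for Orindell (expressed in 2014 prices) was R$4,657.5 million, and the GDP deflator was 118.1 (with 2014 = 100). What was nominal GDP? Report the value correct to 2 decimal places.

Nominal GDP = Real × (GDP deflator/100) = 4657.5 × 1.181 = 5500.51.

R$5,500.51 million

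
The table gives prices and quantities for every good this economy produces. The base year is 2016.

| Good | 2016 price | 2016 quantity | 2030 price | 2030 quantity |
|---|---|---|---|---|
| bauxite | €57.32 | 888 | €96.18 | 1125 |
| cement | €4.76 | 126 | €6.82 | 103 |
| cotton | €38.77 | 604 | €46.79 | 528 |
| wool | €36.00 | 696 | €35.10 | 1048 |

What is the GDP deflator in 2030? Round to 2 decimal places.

Nominal GDP 2030 = 96.18·1125 + 6.82·103 + 46.79·528 + 35.10·1048 = 170394.88.
Real GDP 2030 (at 2016 prices) = 57.32·1125 + 4.76·103 + 38.77·528 + 36.00·1048 = 123173.84.
Deflator = Nominal/Real × 100 = 170394.88/123173.84 × 100 = 138.337.

138.34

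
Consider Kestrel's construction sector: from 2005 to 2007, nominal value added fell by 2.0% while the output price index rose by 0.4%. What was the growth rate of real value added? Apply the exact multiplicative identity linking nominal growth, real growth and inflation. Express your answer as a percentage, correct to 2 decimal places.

-2.39%

(1 + g_nom) = (1 + g_real)(1 + π), so g_real = 0.9800 / 1.0040 − 1 = -0.02390.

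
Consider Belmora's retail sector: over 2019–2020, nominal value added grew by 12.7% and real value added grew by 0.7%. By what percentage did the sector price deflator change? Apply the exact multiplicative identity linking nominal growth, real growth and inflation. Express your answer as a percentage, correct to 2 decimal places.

(1 + g_nom) = (1 + g_real)(1 + π), so π = 1.1270 / 1.0070 − 1 = 0.11917.

11.92%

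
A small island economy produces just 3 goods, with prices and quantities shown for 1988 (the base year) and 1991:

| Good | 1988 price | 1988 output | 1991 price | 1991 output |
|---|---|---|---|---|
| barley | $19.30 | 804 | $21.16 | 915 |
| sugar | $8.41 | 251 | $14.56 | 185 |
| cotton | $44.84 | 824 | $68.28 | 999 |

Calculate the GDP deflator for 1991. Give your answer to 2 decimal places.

Nominal GDP 1991 = 21.16·915 + 14.56·185 + 68.28·999 = 90266.72.
Real GDP 1991 (at 1988 prices) = 19.30·915 + 8.41·185 + 44.84·999 = 64010.51.
Deflator = Nominal/Real × 100 = 90266.72/64010.51 × 100 = 141.019.

141.02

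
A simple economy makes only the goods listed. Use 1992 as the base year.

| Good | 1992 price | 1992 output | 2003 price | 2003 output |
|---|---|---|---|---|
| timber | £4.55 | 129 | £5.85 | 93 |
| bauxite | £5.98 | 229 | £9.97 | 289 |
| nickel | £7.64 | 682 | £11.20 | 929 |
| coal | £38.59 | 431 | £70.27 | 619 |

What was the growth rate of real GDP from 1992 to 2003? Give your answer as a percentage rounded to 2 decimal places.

39.23%

Real GDP 1992 = Nominal GDP 1992 = 4.55·129 + 5.98·229 + 7.64·682 + 38.59·431 = 23799.14.
Real GDP 2003 (at 1992 prices) = 4.55·93 + 5.98·289 + 7.64·929 + 38.59·619 = 33136.14.
Real growth = 33136.14/23799.14 − 1 = 0.3923.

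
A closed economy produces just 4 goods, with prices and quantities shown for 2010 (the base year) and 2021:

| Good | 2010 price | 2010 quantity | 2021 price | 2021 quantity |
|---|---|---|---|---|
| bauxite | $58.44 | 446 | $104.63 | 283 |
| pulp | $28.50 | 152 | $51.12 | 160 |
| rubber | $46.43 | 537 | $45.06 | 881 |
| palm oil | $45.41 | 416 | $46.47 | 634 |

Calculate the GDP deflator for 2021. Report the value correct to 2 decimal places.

Nominal GDP 2021 = 104.63·283 + 51.12·160 + 45.06·881 + 46.47·634 = 106949.33.
Real GDP 2021 (at 2010 prices) = 58.44·283 + 28.50·160 + 46.43·881 + 45.41·634 = 90793.29.
Deflator = Nominal/Real × 100 = 106949.33/90793.29 × 100 = 117.794.

117.79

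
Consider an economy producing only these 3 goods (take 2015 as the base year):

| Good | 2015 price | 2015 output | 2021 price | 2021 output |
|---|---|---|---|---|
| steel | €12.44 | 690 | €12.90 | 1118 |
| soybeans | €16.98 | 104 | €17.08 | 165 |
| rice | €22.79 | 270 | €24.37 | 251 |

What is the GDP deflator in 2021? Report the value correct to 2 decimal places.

Nominal GDP 2021 = 12.90·1118 + 17.08·165 + 24.37·251 = 23357.27.
Real GDP 2021 (at 2015 prices) = 12.44·1118 + 16.98·165 + 22.79·251 = 22429.91.
Deflator = Nominal/Real × 100 = 23357.27/22429.91 × 100 = 104.134.

104.13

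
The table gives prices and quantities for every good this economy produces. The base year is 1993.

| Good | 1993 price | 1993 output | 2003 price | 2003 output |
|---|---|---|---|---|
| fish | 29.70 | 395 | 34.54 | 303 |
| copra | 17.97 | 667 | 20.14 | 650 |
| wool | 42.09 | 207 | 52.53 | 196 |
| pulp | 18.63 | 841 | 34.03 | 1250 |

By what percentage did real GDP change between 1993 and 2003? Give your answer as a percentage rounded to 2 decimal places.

Real GDP 1993 = Nominal GDP 1993 = 29.70·395 + 17.97·667 + 42.09·207 + 18.63·841 = 48097.95.
Real GDP 2003 (at 1993 prices) = 29.70·303 + 17.97·650 + 42.09·196 + 18.63·1250 = 52216.74.
Real growth = 52216.74/48097.95 − 1 = 0.0856.

8.56%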